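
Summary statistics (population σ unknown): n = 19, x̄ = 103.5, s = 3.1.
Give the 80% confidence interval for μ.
(102.55, 104.45)

t-interval (σ unknown):
df = n - 1 = 18
t* = 1.330 for 80% confidence

Margin of error = t* · s/√n = 1.330 · 3.1/√19 = 0.95

CI: (102.55, 104.45)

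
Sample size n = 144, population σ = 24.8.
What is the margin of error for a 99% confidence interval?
Margin of error = 5.32

Margin of error = z* · σ/√n
= 2.576 · 24.8/√144
= 2.576 · 24.8/12.0000
= 5.32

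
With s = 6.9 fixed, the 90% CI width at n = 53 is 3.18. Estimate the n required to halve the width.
n ≈ 212

CI width ∝ 1/√n
To reduce width by factor 2, need √n to grow by 2 → need 2² = 4 times as many samples.

Current: n = 53, width = 3.18
New: n = 212, width ≈ 1.57

Width reduced by factor of 3.18/1.57 = 2.03.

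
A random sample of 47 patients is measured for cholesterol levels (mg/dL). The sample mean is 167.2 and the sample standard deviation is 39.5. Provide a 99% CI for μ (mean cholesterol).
(151.72, 182.68)

t-interval (σ unknown):
df = n - 1 = 46
t* = 2.687 for 99% confidence

Margin of error = t* · s/√n = 2.687 · 39.5/√47 = 15.48

CI: (151.72, 182.68)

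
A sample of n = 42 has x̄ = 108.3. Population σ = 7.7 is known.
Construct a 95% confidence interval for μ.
(105.97, 110.63)

z-interval (σ known):
z* = 1.960 for 95% confidence

Margin of error = z* · σ/√n = 1.960 · 7.7/√42 = 2.33

CI: (108.3 - 2.33, 108.3 + 2.33) = (105.97, 110.63)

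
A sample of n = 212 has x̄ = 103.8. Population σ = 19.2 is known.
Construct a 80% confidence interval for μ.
(102.11, 105.49)

z-interval (σ known):
z* = 1.282 for 80% confidence

Margin of error = z* · σ/√n = 1.282 · 19.2/√212 = 1.69

CI: (103.8 - 1.69, 103.8 + 1.69) = (102.11, 105.49)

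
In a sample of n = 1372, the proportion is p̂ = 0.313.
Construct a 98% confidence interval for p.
(0.284, 0.342)

Proportion CI:
SE = √(p̂(1-p̂)/n) = √(0.313 · 0.687 / 1372) = 0.01252

z* = 2.326
Margin = z* · SE = 2.326 · 0.01252 = 0.0291

CI: 0.313 ± 0.0291 = (0.284, 0.342)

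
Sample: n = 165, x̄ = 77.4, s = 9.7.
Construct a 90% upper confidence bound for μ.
μ ≤ 78.37

Upper bound (one-sided):
t* = 1.287 (one-sided for 90%)
Upper bound = x̄ + t* · s/√n = 77.4 + 1.287 · 9.7/√165 = 78.37

We are 90% confident that μ ≤ 78.37.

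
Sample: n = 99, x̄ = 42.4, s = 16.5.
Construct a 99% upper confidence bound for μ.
μ ≤ 46.32

Upper bound (one-sided):
t* = 2.365 (one-sided for 99%)
Upper bound = x̄ + t* · s/√n = 42.4 + 2.365 · 16.5/√99 = 46.32

We are 99% confident that μ ≤ 46.32.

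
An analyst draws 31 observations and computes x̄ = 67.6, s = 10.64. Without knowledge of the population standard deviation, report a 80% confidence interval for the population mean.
(65.10, 70.10)

t-interval (σ unknown):
df = n - 1 = 30
t* = 1.310 for 80% confidence

Margin of error = t* · s/√n = 1.310 · 10.64/√31 = 2.50

CI: (65.10, 70.10)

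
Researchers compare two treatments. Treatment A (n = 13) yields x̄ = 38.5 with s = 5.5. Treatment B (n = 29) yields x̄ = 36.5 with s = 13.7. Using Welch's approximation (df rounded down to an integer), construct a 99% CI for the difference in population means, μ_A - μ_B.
(-6.03, 10.03)

Difference: x̄₁ - x̄₂ = 2.00
SE = √(s₁²/n₁ + s₂²/n₂) = √(5.5²/13 + 13.7²/29) = 2.9663
df = 39.76 → 39 (Welch–Satterthwaite, rounded down)
t* = 2.708

CI: 2.00 ± 2.708 · 2.9663 = 2.00 ± 8.03 = (-6.03, 10.03)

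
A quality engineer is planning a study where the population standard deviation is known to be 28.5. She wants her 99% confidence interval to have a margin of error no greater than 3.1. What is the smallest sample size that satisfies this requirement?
n ≥ 561

For margin E ≤ 3.1:
n ≥ (z* · σ / E)²
n ≥ (2.576 · 28.5 / 3.1)²
n ≥ 560.86

Minimum n = 561 (rounding up)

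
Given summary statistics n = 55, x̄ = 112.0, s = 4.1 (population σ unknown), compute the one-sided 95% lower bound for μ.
μ ≥ 111.07

Lower bound (one-sided):
t* = 1.674 (one-sided for 95%)
Lower bound = x̄ - t* · s/√n = 112.0 - 1.674 · 4.1/√55 = 111.07

We are 95% confident that μ ≥ 111.07.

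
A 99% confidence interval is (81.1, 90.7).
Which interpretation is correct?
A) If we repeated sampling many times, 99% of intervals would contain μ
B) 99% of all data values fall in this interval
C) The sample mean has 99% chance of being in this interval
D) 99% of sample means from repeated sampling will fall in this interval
A

A) Correct — this is the frequentist long-run coverage interpretation.
B) Wrong — a CI is about the parameter μ, not individual data values.
C) Wrong — x̄ is observed and sits in the interval by construction.
D) Wrong — coverage applies to intervals containing μ, not to future x̄ values.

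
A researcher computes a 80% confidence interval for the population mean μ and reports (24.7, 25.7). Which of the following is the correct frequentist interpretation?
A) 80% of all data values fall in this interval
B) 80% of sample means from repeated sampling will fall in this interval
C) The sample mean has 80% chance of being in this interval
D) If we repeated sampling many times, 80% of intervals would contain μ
D

A) Wrong — a CI is about the parameter μ, not individual data values.
B) Wrong — coverage applies to intervals containing μ, not to future x̄ values.
C) Wrong — x̄ is observed and sits in the interval by construction.
D) Correct — this is the frequentist long-run coverage interpretation.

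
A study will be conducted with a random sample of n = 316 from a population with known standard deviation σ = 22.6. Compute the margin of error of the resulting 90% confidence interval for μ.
Margin of error = 2.09

Margin of error = z* · σ/√n
= 1.645 · 22.6/√316
= 1.645 · 22.6/17.7764
= 2.09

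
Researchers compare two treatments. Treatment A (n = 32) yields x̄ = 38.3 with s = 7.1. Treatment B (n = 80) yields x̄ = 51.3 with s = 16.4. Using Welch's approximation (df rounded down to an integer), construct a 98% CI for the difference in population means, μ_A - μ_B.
(-18.25, -7.75)

Difference: x̄₁ - x̄₂ = -13.00
SE = √(s₁²/n₁ + s₂²/n₂) = √(7.1²/32 + 16.4²/80) = 2.2220
df = 109.25 → 109 (Welch–Satterthwaite, rounded down)
t* = 2.361

CI: -13.00 ± 2.361 · 2.2220 = -13.00 ± 5.25 = (-18.25, -7.75)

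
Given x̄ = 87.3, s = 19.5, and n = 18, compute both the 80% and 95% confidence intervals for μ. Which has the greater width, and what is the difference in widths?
95% CI is wider by 7.15

df = 17
80% CI: t* = 1.333, (81.17, 93.43), width = 2 · t* · s/√n = 12.25
95% CI: t* = 2.110, (77.60, 97.00), width = 2 · t* · s/√n = 19.40

The 95% CI is wider by 19.40 - 12.25 = 7.15.
Higher confidence requires a wider interval.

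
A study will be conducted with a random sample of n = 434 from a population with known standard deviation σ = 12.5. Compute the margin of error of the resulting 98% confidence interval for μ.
Margin of error = 1.40

Margin of error = z* · σ/√n
= 2.326 · 12.5/√434
= 2.326 · 12.5/20.8327
= 1.40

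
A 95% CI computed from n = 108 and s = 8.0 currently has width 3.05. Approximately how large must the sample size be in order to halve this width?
n ≈ 432

CI width ∝ 1/√n
To reduce width by factor 2, need √n to grow by 2 → need 2² = 4 times as many samples.

Current: n = 108, width = 3.05
New: n = 432, width ≈ 1.51

Width reduced by factor of 3.05/1.51 = 2.02.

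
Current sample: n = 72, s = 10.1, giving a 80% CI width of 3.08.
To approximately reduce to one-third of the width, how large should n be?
n ≈ 648

CI width ∝ 1/√n
To reduce width by factor 3, need √n to grow by 3 → need 3² = 9 times as many samples.

Current: n = 72, width = 3.08
New: n = 648, width ≈ 1.02

Width reduced by factor of 3.08/1.02 = 3.02.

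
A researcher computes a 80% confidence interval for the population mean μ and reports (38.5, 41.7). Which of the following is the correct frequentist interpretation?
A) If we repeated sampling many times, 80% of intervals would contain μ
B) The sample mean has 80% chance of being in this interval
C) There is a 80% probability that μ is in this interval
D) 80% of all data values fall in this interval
A

A) Correct — this is the frequentist long-run coverage interpretation.
B) Wrong — x̄ is observed and sits in the interval by construction.
C) Wrong — μ is fixed; the randomness lives in the interval, not in μ.
D) Wrong — a CI is about the parameter μ, not individual data values.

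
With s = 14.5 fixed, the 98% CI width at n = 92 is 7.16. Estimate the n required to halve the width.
n ≈ 368

CI width ∝ 1/√n
To reduce width by factor 2, need √n to grow by 2 → need 2² = 4 times as many samples.

Current: n = 92, width = 7.16
New: n = 368, width ≈ 3.53

Width reduced by factor of 7.16/3.53 = 2.03.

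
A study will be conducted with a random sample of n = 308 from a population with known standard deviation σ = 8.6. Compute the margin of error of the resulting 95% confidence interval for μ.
Margin of error = 0.96

Margin of error = z* · σ/√n
= 1.960 · 8.6/√308
= 1.960 · 8.6/17.5499
= 0.96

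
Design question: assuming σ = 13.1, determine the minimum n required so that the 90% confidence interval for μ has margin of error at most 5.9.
n ≥ 14

For margin E ≤ 5.9:
n ≥ (z* · σ / E)²
n ≥ (1.645 · 13.1 / 5.9)²
n ≥ 13.34

Minimum n = 14 (rounding up)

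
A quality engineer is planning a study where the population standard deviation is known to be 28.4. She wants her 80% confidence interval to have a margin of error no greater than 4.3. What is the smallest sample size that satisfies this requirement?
n ≥ 72

For margin E ≤ 4.3:
n ≥ (z* · σ / E)²
n ≥ (1.282 · 28.4 / 4.3)²
n ≥ 71.69

Minimum n = 72 (rounding up)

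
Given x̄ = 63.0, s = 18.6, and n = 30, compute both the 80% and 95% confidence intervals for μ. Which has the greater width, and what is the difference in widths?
95% CI is wider by 4.99

df = 29
80% CI: t* = 1.311, (58.55, 67.45), width = 2 · t* · s/√n = 8.90
95% CI: t* = 2.045, (56.06, 69.94), width = 2 · t* · s/√n = 13.89

The 95% CI is wider by 13.89 - 8.90 = 4.99.
Higher confidence requires a wider interval.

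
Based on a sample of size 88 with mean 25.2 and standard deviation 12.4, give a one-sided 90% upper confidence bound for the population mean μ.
μ ≤ 26.91

Upper bound (one-sided):
t* = 1.291 (one-sided for 90%)
Upper bound = x̄ + t* · s/√n = 25.2 + 1.291 · 12.4/√88 = 26.91

We are 90% confident that μ ≤ 26.91.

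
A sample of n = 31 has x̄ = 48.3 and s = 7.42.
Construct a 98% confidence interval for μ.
(45.03, 51.57)

t-interval (σ unknown):
df = n - 1 = 30
t* = 2.457 for 98% confidence

Margin of error = t* · s/√n = 2.457 · 7.42/√31 = 3.27

CI: (45.03, 51.57)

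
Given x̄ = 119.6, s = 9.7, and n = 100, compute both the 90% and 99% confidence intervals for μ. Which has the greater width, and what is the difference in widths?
99% CI is wider by 1.87

df = 99
90% CI: t* = 1.660, (117.99, 121.21), width = 2 · t* · s/√n = 3.22
99% CI: t* = 2.626, (117.05, 122.15), width = 2 · t* · s/√n = 5.09

The 99% CI is wider by 5.09 - 3.22 = 1.87.
Higher confidence requires a wider interval.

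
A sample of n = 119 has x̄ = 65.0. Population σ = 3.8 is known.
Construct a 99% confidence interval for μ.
(64.10, 65.90)

z-interval (σ known):
z* = 2.576 for 99% confidence

Margin of error = z* · σ/√n = 2.576 · 3.8/√119 = 0.90

CI: (65.0 - 0.90, 65.0 + 0.90) = (64.10, 65.90)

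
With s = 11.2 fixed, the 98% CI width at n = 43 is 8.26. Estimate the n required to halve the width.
n ≈ 172

CI width ∝ 1/√n
To reduce width by factor 2, need √n to grow by 2 → need 2² = 4 times as many samples.

Current: n = 43, width = 8.26
New: n = 172, width ≈ 4.01

Width reduced by factor of 8.26/4.01 = 2.06.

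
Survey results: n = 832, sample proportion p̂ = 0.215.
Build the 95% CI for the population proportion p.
(0.187, 0.243)

Proportion CI:
SE = √(p̂(1-p̂)/n) = √(0.215 · 0.785 / 832) = 0.01424

z* = 1.960
Margin = z* · SE = 1.960 · 0.01424 = 0.0279

CI: 0.215 ± 0.0279 = (0.187, 0.243)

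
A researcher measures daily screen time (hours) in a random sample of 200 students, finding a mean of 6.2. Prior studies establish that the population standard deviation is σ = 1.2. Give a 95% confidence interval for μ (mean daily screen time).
(6.03, 6.37)

z-interval (σ known):
z* = 1.960 for 95% confidence

Margin of error = z* · σ/√n = 1.960 · 1.2/√200 = 0.17

CI: (6.2 - 0.17, 6.2 + 0.17) = (6.03, 6.37)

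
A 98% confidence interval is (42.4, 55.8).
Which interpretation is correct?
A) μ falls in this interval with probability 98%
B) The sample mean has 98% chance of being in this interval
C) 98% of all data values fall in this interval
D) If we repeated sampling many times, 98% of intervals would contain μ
D

A) Wrong — μ is fixed; the randomness lives in the interval, not in μ.
B) Wrong — x̄ is observed and sits in the interval by construction.
C) Wrong — a CI is about the parameter μ, not individual data values.
D) Correct — this is the frequentist long-run coverage interpretation.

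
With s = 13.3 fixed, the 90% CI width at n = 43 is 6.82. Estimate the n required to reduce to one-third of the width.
n ≈ 387

CI width ∝ 1/√n
To reduce width by factor 3, need √n to grow by 3 → need 3² = 9 times as many samples.

Current: n = 43, width = 6.82
New: n = 387, width ≈ 2.23

Width reduced by factor of 6.82/2.23 = 3.06.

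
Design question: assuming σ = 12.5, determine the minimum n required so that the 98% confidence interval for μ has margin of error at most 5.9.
n ≥ 25

For margin E ≤ 5.9:
n ≥ (z* · σ / E)²
n ≥ (2.326 · 12.5 / 5.9)²
n ≥ 24.28

Minimum n = 25 (rounding up)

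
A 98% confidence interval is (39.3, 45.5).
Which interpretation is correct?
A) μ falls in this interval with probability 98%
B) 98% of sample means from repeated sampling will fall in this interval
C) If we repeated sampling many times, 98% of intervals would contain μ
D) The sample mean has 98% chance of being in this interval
C

A) Wrong — μ is fixed; the randomness lives in the interval, not in μ.
B) Wrong — coverage applies to intervals containing μ, not to future x̄ values.
C) Correct — this is the frequentist long-run coverage interpretation.
D) Wrong — x̄ is observed and sits in the interval by construction.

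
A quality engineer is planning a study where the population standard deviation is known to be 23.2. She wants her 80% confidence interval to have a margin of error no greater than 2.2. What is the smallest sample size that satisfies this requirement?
n ≥ 183

For margin E ≤ 2.2:
n ≥ (z* · σ / E)²
n ≥ (1.282 · 23.2 / 2.2)²
n ≥ 182.77

Minimum n = 183 (rounding up)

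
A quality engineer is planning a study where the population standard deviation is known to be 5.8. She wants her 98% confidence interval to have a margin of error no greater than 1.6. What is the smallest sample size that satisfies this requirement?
n ≥ 72

For margin E ≤ 1.6:
n ≥ (z* · σ / E)²
n ≥ (2.326 · 5.8 / 1.6)²
n ≥ 71.09

Minimum n = 72 (rounding up)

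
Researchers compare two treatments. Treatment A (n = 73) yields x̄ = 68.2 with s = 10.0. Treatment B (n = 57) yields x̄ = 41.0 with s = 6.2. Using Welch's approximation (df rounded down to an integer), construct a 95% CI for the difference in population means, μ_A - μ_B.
(24.37, 30.03)

Difference: x̄₁ - x̄₂ = 27.20
SE = √(s₁²/n₁ + s₂²/n₂) = √(10.0²/73 + 6.2²/57) = 1.4298
df = 122.25 → 122 (Welch–Satterthwaite, rounded down)
t* = 1.980

CI: 27.20 ± 1.980 · 1.4298 = 27.20 ± 2.83 = (24.37, 30.03)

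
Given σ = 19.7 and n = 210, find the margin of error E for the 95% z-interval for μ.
Margin of error = 2.66

Margin of error = z* · σ/√n
= 1.960 · 19.7/√210
= 1.960 · 19.7/14.4914
= 2.66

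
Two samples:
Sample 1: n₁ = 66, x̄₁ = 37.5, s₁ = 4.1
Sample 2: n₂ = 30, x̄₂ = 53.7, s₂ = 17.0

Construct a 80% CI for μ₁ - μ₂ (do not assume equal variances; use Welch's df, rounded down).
(-20.32, -12.08)

Difference: x̄₁ - x̄₂ = -16.20
SE = √(s₁²/n₁ + s₂²/n₂) = √(4.1²/66 + 17.0²/30) = 3.1445
df = 30.54 → 30 (Welch–Satterthwaite, rounded down)
t* = 1.310

CI: -16.20 ± 1.310 · 3.1445 = -16.20 ± 4.12 = (-20.32, -12.08)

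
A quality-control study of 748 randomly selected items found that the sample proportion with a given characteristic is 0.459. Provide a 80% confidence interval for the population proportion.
(0.436, 0.482)

Proportion CI:
SE = √(p̂(1-p̂)/n) = √(0.459 · 0.541 / 748) = 0.01822

z* = 1.282
Margin = z* · SE = 1.282 · 0.01822 = 0.0234

CI: 0.459 ± 0.0234 = (0.436, 0.482)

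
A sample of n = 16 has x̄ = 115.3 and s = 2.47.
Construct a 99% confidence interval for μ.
(113.48, 117.12)

t-interval (σ unknown):
df = n - 1 = 15
t* = 2.947 for 99% confidence

Margin of error = t* · s/√n = 2.947 · 2.47/√16 = 1.82

CI: (113.48, 117.12)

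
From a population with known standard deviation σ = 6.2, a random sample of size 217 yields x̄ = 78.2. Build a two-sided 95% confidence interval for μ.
(77.38, 79.02)

z-interval (σ known):
z* = 1.960 for 95% confidence

Margin of error = z* · σ/√n = 1.960 · 6.2/√217 = 0.82

CI: (78.2 - 0.82, 78.2 + 0.82) = (77.38, 79.02)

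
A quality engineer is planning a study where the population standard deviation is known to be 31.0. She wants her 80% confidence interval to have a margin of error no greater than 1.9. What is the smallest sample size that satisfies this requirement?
n ≥ 438

For margin E ≤ 1.9:
n ≥ (z* · σ / E)²
n ≥ (1.282 · 31.0 / 1.9)²
n ≥ 437.51

Minimum n = 438 (rounding up)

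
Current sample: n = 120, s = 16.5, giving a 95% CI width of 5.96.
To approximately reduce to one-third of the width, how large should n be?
n ≈ 1080

CI width ∝ 1/√n
To reduce width by factor 3, need √n to grow by 3 → need 3² = 9 times as many samples.

Current: n = 120, width = 5.96
New: n = 1080, width ≈ 1.97

Width reduced by factor of 5.96/1.97 = 3.03.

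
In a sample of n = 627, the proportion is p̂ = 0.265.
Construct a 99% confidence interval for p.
(0.220, 0.310)

Proportion CI:
SE = √(p̂(1-p̂)/n) = √(0.265 · 0.735 / 627) = 0.01763

z* = 2.576
Margin = z* · SE = 2.576 · 0.01763 = 0.0454

CI: 0.265 ± 0.0454 = (0.220, 0.310)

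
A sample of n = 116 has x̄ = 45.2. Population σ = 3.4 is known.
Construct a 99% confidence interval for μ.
(44.39, 46.01)

z-interval (σ known):
z* = 2.576 for 99% confidence

Margin of error = z* · σ/√n = 2.576 · 3.4/√116 = 0.81

CI: (45.2 - 0.81, 45.2 + 0.81) = (44.39, 46.01)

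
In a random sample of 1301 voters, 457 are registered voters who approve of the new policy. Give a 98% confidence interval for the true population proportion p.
(0.320, 0.382)

Proportion CI:
p̂ = 457/1301 = 0.35127
SE = √(p̂(1-p̂)/n) = √(0.35127 · 0.64873 / 1301) = 0.01323

z* = 2.326
Margin = z* · SE = 2.326 · 0.01323 = 0.0308

CI: 0.35127 ± 0.0308 = (0.320, 0.382)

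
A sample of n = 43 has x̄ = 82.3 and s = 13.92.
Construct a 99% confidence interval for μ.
(76.57, 88.03)

t-interval (σ unknown):
df = n - 1 = 42
t* = 2.698 for 99% confidence

Margin of error = t* · s/√n = 2.698 · 13.92/√43 = 5.73

CI: (76.57, 88.03)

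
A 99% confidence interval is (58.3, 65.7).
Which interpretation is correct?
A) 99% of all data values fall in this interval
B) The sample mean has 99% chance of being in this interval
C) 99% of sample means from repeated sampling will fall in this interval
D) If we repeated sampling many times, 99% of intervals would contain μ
D

A) Wrong — a CI is about the parameter μ, not individual data values.
B) Wrong — x̄ is observed and sits in the interval by construction.
C) Wrong — coverage applies to intervals containing μ, not to future x̄ values.
D) Correct — this is the frequentist long-run coverage interpretation.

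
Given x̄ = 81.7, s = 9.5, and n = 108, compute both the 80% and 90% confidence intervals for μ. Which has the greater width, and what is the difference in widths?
90% CI is wider by 0.67

df = 107
80% CI: t* = 1.290, (80.52, 82.88), width = 2 · t* · s/√n = 2.36
90% CI: t* = 1.659, (80.18, 83.22), width = 2 · t* · s/√n = 3.03

The 90% CI is wider by 3.03 - 2.36 = 0.67.
Higher confidence requires a wider interval.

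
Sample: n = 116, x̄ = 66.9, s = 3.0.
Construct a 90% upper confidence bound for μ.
μ ≤ 67.26

Upper bound (one-sided):
t* = 1.289 (one-sided for 90%)
Upper bound = x̄ + t* · s/√n = 66.9 + 1.289 · 3.0/√116 = 67.26

We are 90% confident that μ ≤ 67.26.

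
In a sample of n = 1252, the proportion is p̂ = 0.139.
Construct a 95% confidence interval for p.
(0.120, 0.158)

Proportion CI:
SE = √(p̂(1-p̂)/n) = √(0.139 · 0.861 / 1252) = 0.00978

z* = 1.960
Margin = z* · SE = 1.960 · 0.00978 = 0.0192

CI: 0.139 ± 0.0192 = (0.120, 0.158)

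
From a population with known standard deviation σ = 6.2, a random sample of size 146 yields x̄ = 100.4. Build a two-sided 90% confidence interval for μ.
(99.56, 101.24)

z-interval (σ known):
z* = 1.645 for 90% confidence

Margin of error = z* · σ/√n = 1.645 · 6.2/√146 = 0.84

CI: (100.4 - 0.84, 100.4 + 0.84) = (99.56, 101.24)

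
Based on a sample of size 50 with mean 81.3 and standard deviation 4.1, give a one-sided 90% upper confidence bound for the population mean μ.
μ ≤ 82.05

Upper bound (one-sided):
t* = 1.299 (one-sided for 90%)
Upper bound = x̄ + t* · s/√n = 81.3 + 1.299 · 4.1/√50 = 82.05

We are 90% confident that μ ≤ 82.05.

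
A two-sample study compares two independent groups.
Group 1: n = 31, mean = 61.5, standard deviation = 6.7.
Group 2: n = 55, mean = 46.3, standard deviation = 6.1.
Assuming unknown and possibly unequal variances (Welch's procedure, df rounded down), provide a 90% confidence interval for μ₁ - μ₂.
(12.76, 17.64)

Difference: x̄₁ - x̄₂ = 15.20
SE = √(s₁²/n₁ + s₂²/n₂) = √(6.7²/31 + 6.1²/55) = 1.4576
df = 57.60 → 57 (Welch–Satterthwaite, rounded down)
t* = 1.672

CI: 15.20 ± 1.672 · 1.4576 = 15.20 ± 2.44 = (12.76, 17.64)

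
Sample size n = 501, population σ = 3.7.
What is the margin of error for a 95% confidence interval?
Margin of error = 0.32

Margin of error = z* · σ/√n
= 1.960 · 3.7/√501
= 1.960 · 3.7/22.3830
= 0.32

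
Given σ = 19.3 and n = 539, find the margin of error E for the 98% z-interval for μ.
Margin of error = 1.93

Margin of error = z* · σ/√n
= 2.326 · 19.3/√539
= 2.326 · 19.3/23.2164
= 1.93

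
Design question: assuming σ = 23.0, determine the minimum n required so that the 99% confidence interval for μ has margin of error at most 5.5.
n ≥ 117

For margin E ≤ 5.5:
n ≥ (z* · σ / E)²
n ≥ (2.576 · 23.0 / 5.5)²
n ≥ 116.04

Minimum n = 117 (rounding up)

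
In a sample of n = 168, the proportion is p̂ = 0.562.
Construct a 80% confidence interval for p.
(0.513, 0.611)

Proportion CI:
SE = √(p̂(1-p̂)/n) = √(0.562 · 0.438 / 168) = 0.03828

z* = 1.282
Margin = z* · SE = 1.282 · 0.03828 = 0.0491

CI: 0.562 ± 0.0491 = (0.513, 0.611)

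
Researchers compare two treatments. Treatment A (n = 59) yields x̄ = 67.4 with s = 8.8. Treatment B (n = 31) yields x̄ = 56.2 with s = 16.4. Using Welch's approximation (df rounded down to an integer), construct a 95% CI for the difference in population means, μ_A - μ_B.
(4.81, 17.59)

Difference: x̄₁ - x̄₂ = 11.20
SE = √(s₁²/n₁ + s₂²/n₂) = √(8.8²/59 + 16.4²/31) = 3.1605
df = 39.30 → 39 (Welch–Satterthwaite, rounded down)
t* = 2.023

CI: 11.20 ± 2.023 · 3.1605 = 11.20 ± 6.39 = (4.81, 17.59)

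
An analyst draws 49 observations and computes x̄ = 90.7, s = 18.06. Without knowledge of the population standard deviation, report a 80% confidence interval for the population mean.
(87.35, 94.05)

t-interval (σ unknown):
df = n - 1 = 48
t* = 1.299 for 80% confidence

Margin of error = t* · s/√n = 1.299 · 18.06/√49 = 3.35

CI: (87.35, 94.05)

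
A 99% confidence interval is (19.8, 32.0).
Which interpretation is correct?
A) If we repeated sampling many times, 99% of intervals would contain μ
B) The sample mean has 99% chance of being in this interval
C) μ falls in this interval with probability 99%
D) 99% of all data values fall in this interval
A

A) Correct — this is the frequentist long-run coverage interpretation.
B) Wrong — x̄ is observed and sits in the interval by construction.
C) Wrong — μ is fixed; the randomness lives in the interval, not in μ.
D) Wrong — a CI is about the parameter μ, not individual data values.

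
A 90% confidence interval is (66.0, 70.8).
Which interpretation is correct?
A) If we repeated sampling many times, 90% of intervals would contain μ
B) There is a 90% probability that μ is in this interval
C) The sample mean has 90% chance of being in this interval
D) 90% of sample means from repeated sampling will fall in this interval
A

A) Correct — this is the frequentist long-run coverage interpretation.
B) Wrong — μ is fixed; the randomness lives in the interval, not in μ.
C) Wrong — x̄ is observed and sits in the interval by construction.
D) Wrong — coverage applies to intervals containing μ, not to future x̄ values.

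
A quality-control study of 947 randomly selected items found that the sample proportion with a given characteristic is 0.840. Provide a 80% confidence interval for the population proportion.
(0.825, 0.855)

Proportion CI:
SE = √(p̂(1-p̂)/n) = √(0.840 · 0.160 / 947) = 0.01191

z* = 1.282
Margin = z* · SE = 1.282 · 0.01191 = 0.0153

CI: 0.840 ± 0.0153 = (0.825, 0.855)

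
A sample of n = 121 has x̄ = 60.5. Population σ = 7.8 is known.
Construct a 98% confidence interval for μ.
(58.85, 62.15)

z-interval (σ known):
z* = 2.326 for 98% confidence

Margin of error = z* · σ/√n = 2.326 · 7.8/√121 = 1.65

CI: (60.5 - 1.65, 60.5 + 1.65) = (58.85, 62.15)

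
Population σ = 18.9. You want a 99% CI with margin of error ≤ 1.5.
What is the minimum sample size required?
n ≥ 1054

For margin E ≤ 1.5:
n ≥ (z* · σ / E)²
n ≥ (2.576 · 18.9 / 1.5)²
n ≥ 1053.50

Minimum n = 1054 (rounding up)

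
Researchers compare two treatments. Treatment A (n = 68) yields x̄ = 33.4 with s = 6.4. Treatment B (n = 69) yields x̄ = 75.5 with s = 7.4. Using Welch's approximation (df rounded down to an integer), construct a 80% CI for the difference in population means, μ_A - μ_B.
(-43.62, -40.58)

Difference: x̄₁ - x̄₂ = -42.10
SE = √(s₁²/n₁ + s₂²/n₂) = √(6.4²/68 + 7.4²/69) = 1.1815
df = 132.77 → 132 (Welch–Satterthwaite, rounded down)
t* = 1.288

CI: -42.10 ± 1.288 · 1.1815 = -42.10 ± 1.52 = (-43.62, -40.58)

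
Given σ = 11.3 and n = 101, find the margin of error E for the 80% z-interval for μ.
Margin of error = 1.44

Margin of error = z* · σ/√n
= 1.282 · 11.3/√101
= 1.282 · 11.3/10.0499
= 1.44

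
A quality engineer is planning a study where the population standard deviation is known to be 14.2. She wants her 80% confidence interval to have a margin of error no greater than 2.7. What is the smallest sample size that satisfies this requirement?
n ≥ 46

For margin E ≤ 2.7:
n ≥ (z* · σ / E)²
n ≥ (1.282 · 14.2 / 2.7)²
n ≥ 45.46

Minimum n = 46 (rounding up)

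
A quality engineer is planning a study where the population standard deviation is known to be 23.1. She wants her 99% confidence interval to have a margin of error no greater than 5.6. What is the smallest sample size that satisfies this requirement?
n ≥ 113

For margin E ≤ 5.6:
n ≥ (z* · σ / E)²
n ≥ (2.576 · 23.1 / 5.6)²
n ≥ 112.91

Minimum n = 113 (rounding up)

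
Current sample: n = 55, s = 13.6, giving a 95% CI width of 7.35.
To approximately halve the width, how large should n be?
n ≈ 220

CI width ∝ 1/√n
To reduce width by factor 2, need √n to grow by 2 → need 2² = 4 times as many samples.

Current: n = 55, width = 7.35
New: n = 220, width ≈ 3.61

Width reduced by factor of 7.35/3.61 = 2.04.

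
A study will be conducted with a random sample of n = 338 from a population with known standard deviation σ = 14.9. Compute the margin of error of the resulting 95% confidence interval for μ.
Margin of error = 1.59

Margin of error = z* · σ/√n
= 1.960 · 14.9/√338
= 1.960 · 14.9/18.3848
= 1.59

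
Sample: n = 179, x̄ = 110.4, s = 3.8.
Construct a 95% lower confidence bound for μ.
μ ≥ 109.93

Lower bound (one-sided):
t* = 1.653 (one-sided for 95%)
Lower bound = x̄ - t* · s/√n = 110.4 - 1.653 · 3.8/√179 = 109.93

We are 95% confident that μ ≥ 109.93.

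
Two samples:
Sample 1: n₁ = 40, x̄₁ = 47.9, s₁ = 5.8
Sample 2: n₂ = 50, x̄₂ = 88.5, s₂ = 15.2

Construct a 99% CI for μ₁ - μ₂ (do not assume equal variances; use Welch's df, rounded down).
(-46.80, -34.40)

Difference: x̄₁ - x̄₂ = -40.60
SE = √(s₁²/n₁ + s₂²/n₂) = √(5.8²/40 + 15.2²/50) = 2.3370
df = 65.72 → 65 (Welch–Satterthwaite, rounded down)
t* = 2.654

CI: -40.60 ± 2.654 · 2.3370 = -40.60 ± 6.20 = (-46.80, -34.40)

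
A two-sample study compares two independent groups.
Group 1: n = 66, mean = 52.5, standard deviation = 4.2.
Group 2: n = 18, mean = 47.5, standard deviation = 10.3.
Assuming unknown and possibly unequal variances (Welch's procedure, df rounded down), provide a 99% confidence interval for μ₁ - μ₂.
(-2.14, 12.14)

Difference: x̄₁ - x̄₂ = 5.00
SE = √(s₁²/n₁ + s₂²/n₂) = √(4.2²/66 + 10.3²/18) = 2.4822
df = 18.57 → 18 (Welch–Satterthwaite, rounded down)
t* = 2.878

CI: 5.00 ± 2.878 · 2.4822 = 5.00 ± 7.14 = (-2.14, 12.14)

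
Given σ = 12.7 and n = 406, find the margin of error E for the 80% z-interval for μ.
Margin of error = 0.81

Margin of error = z* · σ/√n
= 1.282 · 12.7/√406
= 1.282 · 12.7/20.1494
= 0.81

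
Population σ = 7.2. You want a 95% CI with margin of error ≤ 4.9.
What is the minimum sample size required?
n ≥ 9

For margin E ≤ 4.9:
n ≥ (z* · σ / E)²
n ≥ (1.960 · 7.2 / 4.9)²
n ≥ 8.29

Minimum n = 9 (rounding up)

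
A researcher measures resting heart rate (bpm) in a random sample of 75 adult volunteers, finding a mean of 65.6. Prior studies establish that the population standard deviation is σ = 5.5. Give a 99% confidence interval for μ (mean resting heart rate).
(63.96, 67.24)

z-interval (σ known):
z* = 2.576 for 99% confidence

Margin of error = z* · σ/√n = 2.576 · 5.5/√75 = 1.64

CI: (65.6 - 1.64, 65.6 + 1.64) = (63.96, 67.24)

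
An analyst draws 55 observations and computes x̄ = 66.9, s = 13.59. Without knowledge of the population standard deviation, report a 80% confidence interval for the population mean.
(64.52, 69.28)

t-interval (σ unknown):
df = n - 1 = 54
t* = 1.297 for 80% confidence

Margin of error = t* · s/√n = 1.297 · 13.59/√55 = 2.38

CI: (64.52, 69.28)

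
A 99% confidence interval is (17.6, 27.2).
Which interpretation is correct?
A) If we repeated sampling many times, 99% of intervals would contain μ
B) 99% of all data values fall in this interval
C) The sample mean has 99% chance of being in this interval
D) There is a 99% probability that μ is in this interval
A

A) Correct — this is the frequentist long-run coverage interpretation.
B) Wrong — a CI is about the parameter μ, not individual data values.
C) Wrong — x̄ is observed and sits in the interval by construction.
D) Wrong — μ is fixed; the randomness lives in the interval, not in μ.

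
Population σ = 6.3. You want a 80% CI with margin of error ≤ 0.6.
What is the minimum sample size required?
n ≥ 182

For margin E ≤ 0.6:
n ≥ (z* · σ / E)²
n ≥ (1.282 · 6.3 / 0.6)²
n ≥ 181.20

Minimum n = 182 (rounding up)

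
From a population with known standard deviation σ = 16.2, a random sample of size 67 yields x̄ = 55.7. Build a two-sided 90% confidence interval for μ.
(52.44, 58.96)

z-interval (σ known):
z* = 1.645 for 90% confidence

Margin of error = z* · σ/√n = 1.645 · 16.2/√67 = 3.26

CI: (55.7 - 3.26, 55.7 + 3.26) = (52.44, 58.96)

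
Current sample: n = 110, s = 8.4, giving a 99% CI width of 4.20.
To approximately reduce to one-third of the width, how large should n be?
n ≈ 990

CI width ∝ 1/√n
To reduce width by factor 3, need √n to grow by 3 → need 3² = 9 times as many samples.

Current: n = 110, width = 4.20
New: n = 990, width ≈ 1.38

Width reduced by factor of 4.20/1.38 = 3.04.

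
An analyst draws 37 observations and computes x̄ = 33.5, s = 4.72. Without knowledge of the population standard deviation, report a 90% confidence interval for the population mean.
(32.19, 34.81)

t-interval (σ unknown):
df = n - 1 = 36
t* = 1.688 for 90% confidence

Margin of error = t* · s/√n = 1.688 · 4.72/√37 = 1.31

CI: (32.19, 34.81)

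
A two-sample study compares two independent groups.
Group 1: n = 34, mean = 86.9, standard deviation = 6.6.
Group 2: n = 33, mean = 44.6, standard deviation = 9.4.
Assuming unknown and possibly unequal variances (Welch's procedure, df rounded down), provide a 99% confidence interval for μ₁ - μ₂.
(37.00, 47.60)

Difference: x̄₁ - x̄₂ = 42.30
SE = √(s₁²/n₁ + s₂²/n₂) = √(6.6²/34 + 9.4²/33) = 1.9897
df = 57.24 → 57 (Welch–Satterthwaite, rounded down)
t* = 2.665

CI: 42.30 ± 2.665 · 1.9897 = 42.30 ± 5.30 = (37.00, 47.60)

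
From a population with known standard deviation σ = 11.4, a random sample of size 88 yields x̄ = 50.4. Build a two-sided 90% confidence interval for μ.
(48.40, 52.40)

z-interval (σ known):
z* = 1.645 for 90% confidence

Margin of error = z* · σ/√n = 1.645 · 11.4/√88 = 2.00

CI: (50.4 - 2.00, 50.4 + 2.00) = (48.40, 52.40)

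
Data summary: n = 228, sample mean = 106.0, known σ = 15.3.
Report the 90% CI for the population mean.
(104.33, 107.67)

z-interval (σ known):
z* = 1.645 for 90% confidence

Margin of error = z* · σ/√n = 1.645 · 15.3/√228 = 1.67

CI: (106.0 - 1.67, 106.0 + 1.67) = (104.33, 107.67)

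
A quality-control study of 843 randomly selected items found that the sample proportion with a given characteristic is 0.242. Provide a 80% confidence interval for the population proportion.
(0.223, 0.261)

Proportion CI:
SE = √(p̂(1-p̂)/n) = √(0.242 · 0.758 / 843) = 0.01475

z* = 1.282
Margin = z* · SE = 1.282 · 0.01475 = 0.0189

CI: 0.242 ± 0.0189 = (0.223, 0.261)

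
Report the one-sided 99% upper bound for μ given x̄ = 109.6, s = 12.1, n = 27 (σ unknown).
μ ≤ 115.37

Upper bound (one-sided):
t* = 2.479 (one-sided for 99%)
Upper bound = x̄ + t* · s/√n = 109.6 + 2.479 · 12.1/√27 = 115.37

We are 99% confident that μ ≤ 115.37.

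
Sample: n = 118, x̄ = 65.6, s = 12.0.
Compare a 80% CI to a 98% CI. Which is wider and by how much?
98% CI is wider by 2.36

df = 117
80% CI: t* = 1.289, (64.18, 67.02), width = 2 · t* · s/√n = 2.85
98% CI: t* = 2.359, (62.99, 68.21), width = 2 · t* · s/√n = 5.21

The 98% CI is wider by 5.21 - 2.85 = 2.36.
Higher confidence requires a wider interval.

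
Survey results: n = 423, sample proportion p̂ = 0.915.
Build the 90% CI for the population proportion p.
(0.893, 0.937)

Proportion CI:
SE = √(p̂(1-p̂)/n) = √(0.915 · 0.085 / 423) = 0.01356

z* = 1.645
Margin = z* · SE = 1.645 · 0.01356 = 0.0223

CI: 0.915 ± 0.0223 = (0.893, 0.937)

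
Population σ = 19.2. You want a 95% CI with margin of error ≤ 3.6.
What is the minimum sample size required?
n ≥ 110

For margin E ≤ 3.6:
n ≥ (z* · σ / E)²
n ≥ (1.960 · 19.2 / 3.6)²
n ≥ 109.27

Minimum n = 110 (rounding up)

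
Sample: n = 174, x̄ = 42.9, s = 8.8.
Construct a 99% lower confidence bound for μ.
μ ≥ 41.33

Lower bound (one-sided):
t* = 2.348 (one-sided for 99%)
Lower bound = x̄ - t* · s/√n = 42.9 - 2.348 · 8.8/√174 = 41.33

We are 99% confident that μ ≥ 41.33.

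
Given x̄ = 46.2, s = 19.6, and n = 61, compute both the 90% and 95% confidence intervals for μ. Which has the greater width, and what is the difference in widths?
95% CI is wider by 1.65

df = 60
90% CI: t* = 1.671, (42.01, 50.39), width = 2 · t* · s/√n = 8.39
95% CI: t* = 2.000, (41.18, 51.22), width = 2 · t* · s/√n = 10.04

The 95% CI is wider by 10.04 - 8.39 = 1.65.
Higher confidence requires a wider interval.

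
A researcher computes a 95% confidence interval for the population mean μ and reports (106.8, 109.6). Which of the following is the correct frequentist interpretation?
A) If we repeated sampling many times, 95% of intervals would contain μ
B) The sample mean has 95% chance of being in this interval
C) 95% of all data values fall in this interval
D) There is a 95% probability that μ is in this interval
A

A) Correct — this is the frequentist long-run coverage interpretation.
B) Wrong — x̄ is observed and sits in the interval by construction.
C) Wrong — a CI is about the parameter μ, not individual data values.
D) Wrong — μ is fixed; the randomness lives in the interval, not in μ.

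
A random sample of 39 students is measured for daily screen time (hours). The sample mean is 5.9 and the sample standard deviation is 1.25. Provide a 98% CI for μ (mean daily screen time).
(5.41, 6.39)

t-interval (σ unknown):
df = n - 1 = 38
t* = 2.429 for 98% confidence

Margin of error = t* · s/√n = 2.429 · 1.25/√39 = 0.49

CI: (5.41, 6.39)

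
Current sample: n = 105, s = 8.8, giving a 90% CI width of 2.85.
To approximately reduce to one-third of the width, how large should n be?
n ≈ 945

CI width ∝ 1/√n
To reduce width by factor 3, need √n to grow by 3 → need 3² = 9 times as many samples.

Current: n = 105, width = 2.85
New: n = 945, width ≈ 0.94

Width reduced by factor of 2.85/0.94 = 3.03.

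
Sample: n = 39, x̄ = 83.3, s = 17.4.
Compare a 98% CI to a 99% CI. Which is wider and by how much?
99% CI is wider by 1.57

df = 38
98% CI: t* = 2.429, (76.53, 90.07), width = 2 · t* · s/√n = 13.54
99% CI: t* = 2.712, (75.74, 90.86), width = 2 · t* · s/√n = 15.11

The 99% CI is wider by 15.11 - 13.54 = 1.57.
Higher confidence requires a wider interval.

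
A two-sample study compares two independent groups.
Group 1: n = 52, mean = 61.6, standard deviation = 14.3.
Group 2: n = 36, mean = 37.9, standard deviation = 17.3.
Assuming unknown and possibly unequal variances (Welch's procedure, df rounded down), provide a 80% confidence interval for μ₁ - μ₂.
(19.17, 28.23)

Difference: x̄₁ - x̄₂ = 23.70
SE = √(s₁²/n₁ + s₂²/n₂) = √(14.3²/52 + 17.3²/36) = 3.4994
df = 65.83 → 65 (Welch–Satterthwaite, rounded down)
t* = 1.295

CI: 23.70 ± 1.295 · 3.4994 = 23.70 ± 4.53 = (19.17, 28.23)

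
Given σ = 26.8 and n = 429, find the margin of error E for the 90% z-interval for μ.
Margin of error = 2.13

Margin of error = z* · σ/√n
= 1.645 · 26.8/√429
= 1.645 · 26.8/20.7123
= 2.13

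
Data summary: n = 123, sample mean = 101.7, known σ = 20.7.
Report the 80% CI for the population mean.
(99.31, 104.09)

z-interval (σ known):
z* = 1.282 for 80% confidence

Margin of error = z* · σ/√n = 1.282 · 20.7/√123 = 2.39

CI: (101.7 - 2.39, 101.7 + 2.39) = (99.31, 104.09)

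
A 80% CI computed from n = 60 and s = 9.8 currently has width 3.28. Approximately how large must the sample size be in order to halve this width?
n ≈ 240

CI width ∝ 1/√n
To reduce width by factor 2, need √n to grow by 2 → need 2² = 4 times as many samples.

Current: n = 60, width = 3.28
New: n = 240, width ≈ 1.63

Width reduced by factor of 3.28/1.63 = 2.01.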